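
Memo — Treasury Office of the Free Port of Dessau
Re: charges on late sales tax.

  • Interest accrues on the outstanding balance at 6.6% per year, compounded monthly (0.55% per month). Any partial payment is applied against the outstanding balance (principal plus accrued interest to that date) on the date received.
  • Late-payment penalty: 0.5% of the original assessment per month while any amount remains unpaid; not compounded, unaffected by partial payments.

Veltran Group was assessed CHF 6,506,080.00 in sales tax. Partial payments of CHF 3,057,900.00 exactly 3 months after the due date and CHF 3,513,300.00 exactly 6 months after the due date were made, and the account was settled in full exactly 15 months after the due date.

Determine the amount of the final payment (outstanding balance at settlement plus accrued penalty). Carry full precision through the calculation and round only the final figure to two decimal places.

Balance at month 3: CHF 6,506,080.0000 × (1 + 0.0055)^3 = CHF 6,614,021.8292…
After CHF 3,057,900.00 payment: CHF 6,614,021.8292… − CHF 3,057,900.00 = CHF 3,556,121.8292…
Balance at month 6: CHF 3,556,121.8292… × (1 + 0.0055)^3 = CHF 3,615,121.1491…
After CHF 3,513,300.00 payment: CHF 3,615,121.1491… − CHF 3,513,300.00 = CHF 101,821.1491…
Balance at month 15: CHF 101,821.1491… × (1 + 0.0055)^9 = CHF 106,973.6140…
Penalty: 15 × 0.5% × CHF 6,506,080.00 = CHF 487,956.00
Final settlement = outstanding balance + penalty = CHF 106,973.6140… + CHF 487,956.00 = CHF 594,929.61

CHF 594,929.61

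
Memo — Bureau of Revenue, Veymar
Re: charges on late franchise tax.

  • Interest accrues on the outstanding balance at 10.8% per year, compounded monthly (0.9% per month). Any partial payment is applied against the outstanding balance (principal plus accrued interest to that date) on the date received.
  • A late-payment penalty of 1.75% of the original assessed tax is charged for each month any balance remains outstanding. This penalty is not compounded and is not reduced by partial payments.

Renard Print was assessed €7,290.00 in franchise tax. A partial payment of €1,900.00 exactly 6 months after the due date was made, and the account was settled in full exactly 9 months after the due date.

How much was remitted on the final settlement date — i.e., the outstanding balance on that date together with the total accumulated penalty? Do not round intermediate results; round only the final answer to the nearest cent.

Balance at month 6: €7,290.0000 × (1 + 0.009)^6 = €7,692.6244…
After €1,900.00 payment: €7,692.6244… − €1,900.00 = €5,792.6244…
Balance at month 9: €5,792.6244… × (1 + 0.009)^3 = €5,950.4370…
Penalty: 9 × 1.75% × €7,290.00 = €1,148.18…
Final settlement = outstanding balance + penalty = €5,950.4370… + €1,148.18… = €7,098.61

€7,098.61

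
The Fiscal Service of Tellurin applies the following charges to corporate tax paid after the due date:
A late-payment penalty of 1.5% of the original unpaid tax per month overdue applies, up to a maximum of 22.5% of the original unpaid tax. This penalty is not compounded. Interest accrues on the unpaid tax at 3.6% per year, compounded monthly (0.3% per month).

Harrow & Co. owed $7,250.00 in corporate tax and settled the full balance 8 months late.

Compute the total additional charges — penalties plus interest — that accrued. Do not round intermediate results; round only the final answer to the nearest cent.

$1,045.84

Penalty: 8 × 1.5% × $7,250.00 = $870.00 (below the 22.5% cap of $1,631.25)
Interest: $7,250.00 × ((1 + 0.003)^8 − 1) = $7,250.00 × 0.0242535… = $175.8380…
Penalties + interest = $870.0000 + $175.8380… = $1,045.84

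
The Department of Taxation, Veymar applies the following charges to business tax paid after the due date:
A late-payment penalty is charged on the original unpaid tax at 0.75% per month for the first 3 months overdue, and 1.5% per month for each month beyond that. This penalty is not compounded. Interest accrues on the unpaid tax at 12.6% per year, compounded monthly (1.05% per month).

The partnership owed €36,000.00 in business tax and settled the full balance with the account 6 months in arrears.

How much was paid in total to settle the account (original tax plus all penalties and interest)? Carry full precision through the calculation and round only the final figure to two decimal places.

Penalty, months 1–3: 3 × 0.75% × €36,000.00 = €810.00
Penalty, months 4–6: 3 × 1.5% × €36,000.00 = €1,620.00
Interest: €36,000.00 × ((1 + 0.0105)^6 − 1) = €36,000.00 × 0.0646771… = €2,328.3751…
Total = €36,000.00 + €2,430.0000 + €2,328.3751… = €40,758.38

€40,758.38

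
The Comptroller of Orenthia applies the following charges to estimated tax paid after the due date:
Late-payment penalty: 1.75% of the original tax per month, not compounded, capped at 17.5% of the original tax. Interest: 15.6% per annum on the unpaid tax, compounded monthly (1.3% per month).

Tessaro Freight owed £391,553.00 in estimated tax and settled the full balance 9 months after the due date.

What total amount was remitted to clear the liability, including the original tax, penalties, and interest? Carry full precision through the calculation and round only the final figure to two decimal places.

£501,490.19

Penalty: 9 × 1.75% × £391,553.00 = £61,669.60… (below the 17.5% cap of £68,521.78…)
Interest: £391,553.00 × ((1 + 0.013)^9 − 1) = £391,553.00 × 0.1232722… = £48,267.5973…
Total = £391,553.00 + £61,669.5975 + £48,267.5973… = £501,490.19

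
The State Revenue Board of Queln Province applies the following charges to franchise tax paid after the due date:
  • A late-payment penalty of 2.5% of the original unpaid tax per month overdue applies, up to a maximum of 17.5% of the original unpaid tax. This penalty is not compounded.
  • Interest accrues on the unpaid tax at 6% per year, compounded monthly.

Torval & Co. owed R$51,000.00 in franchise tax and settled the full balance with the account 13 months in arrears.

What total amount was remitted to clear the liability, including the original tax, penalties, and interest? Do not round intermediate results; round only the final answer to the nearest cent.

R$63,341.30

Penalty (uncapped): 13 × 2.5% × R$51,000.00 = R$16,575.00; cap = 17.5% × R$51,000.00 = R$8,925.00 → penalty = R$8,925.00
Interest (6%/yr ÷ 12 = 0.5%/month): R$51,000.00 × ((1 + 0.005)^13 − 1) = R$3,416.2962…
Total = R$51,000.00 + R$8,925.0000 + R$3,416.2962… = R$63,341.30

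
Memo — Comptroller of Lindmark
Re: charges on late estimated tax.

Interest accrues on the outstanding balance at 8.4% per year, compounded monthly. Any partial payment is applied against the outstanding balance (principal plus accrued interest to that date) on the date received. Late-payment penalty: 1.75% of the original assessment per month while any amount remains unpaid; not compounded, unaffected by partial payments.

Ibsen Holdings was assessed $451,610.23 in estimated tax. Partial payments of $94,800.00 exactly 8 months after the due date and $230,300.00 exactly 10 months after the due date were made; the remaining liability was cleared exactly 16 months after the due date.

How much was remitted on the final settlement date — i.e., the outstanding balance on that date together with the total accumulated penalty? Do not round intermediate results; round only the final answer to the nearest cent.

Monthly rate = 8.4% ÷ 12 = 0.7%
Balance at month 8: $451,610.2300 × (1 + 0.007)^8 = $477,528.7630…
After $94,800.00 payment: $477,528.7630… − $94,800.00 = $382,728.7630…
Balance at month 10: $382,728.7630… × (1 + 0.007)^2 = $388,105.7194…
After $230,300.00 payment: $388,105.7194… − $230,300.00 = $157,805.7194…
Balance at month 16: $157,805.7194… × (1 + 0.007)^6 = $164,550.6350…
Penalty: 16 × 1.75% × $451,610.23 = $126,450.86…
Final settlement = outstanding balance + penalty = $164,550.6350… + $126,450.86… = $291,001.50

$291,001.50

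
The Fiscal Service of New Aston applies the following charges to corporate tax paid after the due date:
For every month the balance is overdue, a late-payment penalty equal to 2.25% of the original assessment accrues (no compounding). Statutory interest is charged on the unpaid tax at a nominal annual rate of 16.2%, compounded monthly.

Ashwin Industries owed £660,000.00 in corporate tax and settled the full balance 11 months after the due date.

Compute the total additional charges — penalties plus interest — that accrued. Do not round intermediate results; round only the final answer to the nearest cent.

£268,250.98

Late-payment penalty: 11 × 2.25% × £660,000.00 = £163,350.00
Interest (16.2%/yr ÷ 12 = 1.35%/month): £660,000.00 × ((1 + 0.0135)^11 − 1) = £104,900.9827…
Penalties + interest = £163,350.0000 + £104,900.9827… = £268,250.98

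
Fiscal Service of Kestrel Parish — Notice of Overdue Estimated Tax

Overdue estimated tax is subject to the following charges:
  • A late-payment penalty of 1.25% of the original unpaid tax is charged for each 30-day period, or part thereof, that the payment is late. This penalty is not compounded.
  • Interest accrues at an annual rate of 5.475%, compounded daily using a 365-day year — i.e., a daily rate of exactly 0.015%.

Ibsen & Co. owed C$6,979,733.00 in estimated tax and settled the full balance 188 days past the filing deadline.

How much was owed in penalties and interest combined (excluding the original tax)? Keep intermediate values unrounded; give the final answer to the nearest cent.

C$810,341.48

Penalty periods: ⌈188/30⌉ = 7; penalty = 7 × 1.25% × C$6,979,733.00 = C$610,726.64…
Interest: C$6,979,733.00 × ((1 + 0.00015)^188 − 1) = C$6,979,733.00 × 0.02859921… = C$199,614.8418…
Penalties + interest = C$610,726.6375 + C$199,614.8418… = C$810,341.48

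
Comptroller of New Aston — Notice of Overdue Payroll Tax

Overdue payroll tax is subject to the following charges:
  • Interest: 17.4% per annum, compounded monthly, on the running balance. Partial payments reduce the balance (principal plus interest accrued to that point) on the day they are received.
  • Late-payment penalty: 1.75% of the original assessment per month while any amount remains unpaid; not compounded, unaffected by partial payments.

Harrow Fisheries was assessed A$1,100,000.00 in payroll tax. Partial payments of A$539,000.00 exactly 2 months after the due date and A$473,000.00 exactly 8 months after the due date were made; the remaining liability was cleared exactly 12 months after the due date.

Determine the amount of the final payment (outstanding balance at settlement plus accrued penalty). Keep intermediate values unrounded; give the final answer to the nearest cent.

Monthly rate = 17.4% ÷ 12 = 1.45%
Balance at month 2: A$1,100,000.0000 × (1 + 0.0145)^2 = A$1,132,131.2750
After A$539,000.00 payment: A$1,132,131.2750 − A$539,000.00 = A$593,131.2750
Balance at month 8: A$593,131.2750 × (1 + 0.0145)^6 = A$646,640.8440…
After A$473,000.00 payment: A$646,640.8440… − A$473,000.00 = A$173,640.8440…
Balance at month 12: A$173,640.8440… × (1 + 0.0145)^4 = A$183,933.1860…
Penalty: 12 × 1.75% × A$1,100,000.00 = A$231,000.00
Final settlement = outstanding balance + penalty = A$183,933.1860… + A$231,000.00 = A$414,933.19

A$414,933.19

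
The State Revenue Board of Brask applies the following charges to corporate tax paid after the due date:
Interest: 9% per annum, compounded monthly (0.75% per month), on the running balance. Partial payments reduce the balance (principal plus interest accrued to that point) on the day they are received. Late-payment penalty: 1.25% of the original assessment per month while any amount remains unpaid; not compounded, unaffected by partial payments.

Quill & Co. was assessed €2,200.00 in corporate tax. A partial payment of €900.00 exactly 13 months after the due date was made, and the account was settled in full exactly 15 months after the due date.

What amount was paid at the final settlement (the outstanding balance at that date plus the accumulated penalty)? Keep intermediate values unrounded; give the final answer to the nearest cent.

€1,959.88

Balance at month 13: €2,200.0000 × (1 + 0.0075)^13 = €2,424.4230…
After €900.00 payment: €2,424.4230… − €900.00 = €1,524.4230…
Balance at month 15: €1,524.4230… × (1 + 0.0075)^2 = €1,547.3751…
Penalty: 15 × 1.25% × €2,200.00 = €412.50
Final settlement = outstanding balance + penalty = €1,547.3751… + €412.50 = €1,959.88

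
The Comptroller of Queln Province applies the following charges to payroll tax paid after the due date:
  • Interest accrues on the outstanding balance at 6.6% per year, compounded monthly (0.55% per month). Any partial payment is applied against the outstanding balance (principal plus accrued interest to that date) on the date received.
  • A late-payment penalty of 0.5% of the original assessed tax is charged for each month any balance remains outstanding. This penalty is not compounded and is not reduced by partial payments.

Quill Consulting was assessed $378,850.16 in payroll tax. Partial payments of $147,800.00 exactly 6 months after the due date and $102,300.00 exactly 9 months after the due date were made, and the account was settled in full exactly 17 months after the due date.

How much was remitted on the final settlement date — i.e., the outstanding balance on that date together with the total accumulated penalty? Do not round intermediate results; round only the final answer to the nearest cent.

Balance at month 6: $378,850.1600 × (1 + 0.0055)^6 = $391,525.3844…
After $147,800.00 payment: $391,525.3844… − $147,800.00 = $243,725.3844…
Balance at month 9: $243,725.3844… × (1 + 0.0055)^3 = $247,769.0118…
After $102,300.00 payment: $247,769.0118… − $102,300.00 = $145,469.0118…
Balance at month 17: $145,469.0118… × (1 + 0.0055)^8 = $151,994.2253…
Penalty: 17 × 0.5% × $378,850.16 = $32,202.26…
Final settlement = outstanding balance + penalty = $151,994.2253… + $32,202.26… = $184,196.49

$184,196.49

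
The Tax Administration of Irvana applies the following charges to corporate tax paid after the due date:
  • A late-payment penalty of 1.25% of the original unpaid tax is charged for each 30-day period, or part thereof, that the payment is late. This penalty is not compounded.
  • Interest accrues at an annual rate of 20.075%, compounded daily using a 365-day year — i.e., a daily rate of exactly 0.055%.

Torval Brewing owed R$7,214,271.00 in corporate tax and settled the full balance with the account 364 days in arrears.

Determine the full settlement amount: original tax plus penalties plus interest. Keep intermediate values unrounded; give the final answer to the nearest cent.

R$9,985,126.99

Penalty periods: ⌈364/30⌉ = 13; penalty = 13 × 1.25% × R$7,214,271.00 = R$1,172,319.04…
Interest: R$7,214,271.00 × ((1 + 0.00055)^364 − 1) = R$7,214,271.00 × 0.22157983… = R$1,598,536.9552…
Total = R$7,214,271.00 + R$1,172,319.0375 + R$1,598,536.9552… = R$9,985,126.99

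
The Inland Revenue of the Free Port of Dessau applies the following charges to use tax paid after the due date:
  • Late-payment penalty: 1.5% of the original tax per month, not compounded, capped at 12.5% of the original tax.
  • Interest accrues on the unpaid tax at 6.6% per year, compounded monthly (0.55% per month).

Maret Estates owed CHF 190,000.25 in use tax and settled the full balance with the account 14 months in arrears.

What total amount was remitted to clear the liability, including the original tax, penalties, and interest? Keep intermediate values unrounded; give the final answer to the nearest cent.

Penalty (uncapped): 14 × 1.5% × CHF 190,000.25 = CHF 39,900.05…; cap = 12.5% × CHF 190,000.25 = CHF 23,750.03… → penalty = CHF 23,750.03…
Interest: CHF 190,000.25 × ((1 + 0.0055)^14 − 1) = CHF 190,000.25 × 0.0798142… = CHF 15,164.7249…
Total = CHF 190,000.25 + CHF 23,750.0313… + CHF 15,164.7249… = CHF 228,915.01

CHF 228,915.01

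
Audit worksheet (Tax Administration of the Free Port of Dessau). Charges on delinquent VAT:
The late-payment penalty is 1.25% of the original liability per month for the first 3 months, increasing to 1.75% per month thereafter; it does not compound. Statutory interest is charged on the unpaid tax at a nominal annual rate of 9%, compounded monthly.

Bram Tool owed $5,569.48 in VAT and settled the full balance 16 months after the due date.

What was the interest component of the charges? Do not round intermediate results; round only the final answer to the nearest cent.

$707.28

Interest (9%/yr ÷ 12 = 0.75%/month): $5,569.48 × ((1 + 0.0075)^16 − 1) = $707.2800…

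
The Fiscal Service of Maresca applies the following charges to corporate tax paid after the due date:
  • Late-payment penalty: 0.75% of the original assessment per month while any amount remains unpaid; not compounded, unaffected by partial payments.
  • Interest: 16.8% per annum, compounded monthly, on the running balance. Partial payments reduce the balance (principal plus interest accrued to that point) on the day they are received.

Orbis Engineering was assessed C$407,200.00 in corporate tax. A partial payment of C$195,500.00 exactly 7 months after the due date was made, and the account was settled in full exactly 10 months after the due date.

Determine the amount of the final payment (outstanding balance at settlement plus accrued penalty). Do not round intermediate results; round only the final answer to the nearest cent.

C$294,650.44

Monthly rate = 16.8% ÷ 12 = 1.4%
Balance at month 7: C$407,200.0000 × (1 + 0.014)^7 = C$448,821.2948…
After C$195,500.00 payment: C$448,821.2948… − C$195,500.00 = C$253,321.2948…
Balance at month 10: C$253,321.2948… × (1 + 0.014)^3 = C$264,110.4372…
Penalty: 10 × 0.75% × C$407,200.00 = C$30,540.00
Final settlement = outstanding balance + penalty = C$264,110.4372… + C$30,540.00 = C$294,650.44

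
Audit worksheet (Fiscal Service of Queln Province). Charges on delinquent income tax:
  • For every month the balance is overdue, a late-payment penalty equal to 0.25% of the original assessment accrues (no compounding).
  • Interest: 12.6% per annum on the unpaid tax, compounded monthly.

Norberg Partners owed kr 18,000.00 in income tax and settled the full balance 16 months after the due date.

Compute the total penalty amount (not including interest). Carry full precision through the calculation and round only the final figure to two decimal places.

Late-payment penalty = 0.25% × kr 18,000.00 × 16 mo = kr 720.00

kr 720.00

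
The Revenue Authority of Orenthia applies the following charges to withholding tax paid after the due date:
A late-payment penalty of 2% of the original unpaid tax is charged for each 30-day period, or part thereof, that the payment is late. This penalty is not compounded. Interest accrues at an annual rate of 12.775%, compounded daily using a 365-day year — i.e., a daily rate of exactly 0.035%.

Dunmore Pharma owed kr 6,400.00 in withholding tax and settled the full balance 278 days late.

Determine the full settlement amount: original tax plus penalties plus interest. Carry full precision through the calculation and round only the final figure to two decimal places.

kr 8,333.90

Penalty periods: ⌈278/30⌉ = 10; penalty = 10 × 2% × kr 6,400.00 = kr 1,280.00
Interest: kr 6,400.00 × ((1 + 0.00035)^278 − 1) = kr 6,400.00 × 0.10217222… = kr 653.9022…
Total = kr 6,400.00 + kr 1,280.0000 + kr 653.9022… = kr 8,333.90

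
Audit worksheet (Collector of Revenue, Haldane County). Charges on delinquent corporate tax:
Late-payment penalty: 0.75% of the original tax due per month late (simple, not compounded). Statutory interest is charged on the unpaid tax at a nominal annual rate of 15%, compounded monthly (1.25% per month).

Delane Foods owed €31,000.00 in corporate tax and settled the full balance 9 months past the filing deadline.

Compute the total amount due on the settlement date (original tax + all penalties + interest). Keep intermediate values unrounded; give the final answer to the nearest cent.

Late-payment penalty = 0.75% × €31,000.00 × 9 mo = €2,092.50
Interest: €31,000.00 × ((1 + 0.0125)^9 − 1) = €31,000.00 × 0.1182922… = €3,667.0575…
Total = €31,000.00 + €2,092.5000 + €3,667.0575… = €36,759.56

€36,759.56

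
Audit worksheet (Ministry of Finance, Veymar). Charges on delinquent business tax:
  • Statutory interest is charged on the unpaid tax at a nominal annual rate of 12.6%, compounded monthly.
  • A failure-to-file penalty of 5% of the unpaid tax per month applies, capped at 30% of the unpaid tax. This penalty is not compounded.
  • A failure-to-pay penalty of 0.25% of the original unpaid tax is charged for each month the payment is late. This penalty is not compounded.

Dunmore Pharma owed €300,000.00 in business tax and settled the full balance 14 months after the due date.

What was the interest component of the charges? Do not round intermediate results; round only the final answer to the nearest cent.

€47,239.97

Interest (12.6%/yr ÷ 12 = 1.05%/month): €300,000.00 × ((1 + 0.0105)^14 − 1) = €47,239.9657…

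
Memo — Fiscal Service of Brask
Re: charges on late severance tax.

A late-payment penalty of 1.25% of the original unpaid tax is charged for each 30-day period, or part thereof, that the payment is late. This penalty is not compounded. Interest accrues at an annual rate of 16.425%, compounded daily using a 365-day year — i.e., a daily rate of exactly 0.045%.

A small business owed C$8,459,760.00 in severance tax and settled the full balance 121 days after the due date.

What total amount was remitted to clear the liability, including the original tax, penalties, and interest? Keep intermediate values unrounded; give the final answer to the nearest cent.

Penalty periods: ⌈121/30⌉ = 5; penalty = 5 × 1.25% × C$8,459,760.00 = C$528,735.00
Interest: C$8,459,760.00 × ((1 + 0.00045)^121 − 1) = C$8,459,760.00 × 0.05594674… = C$473,296.0291…
Total = C$8,459,760.00 + C$528,735.0000 + C$473,296.0291… = C$9,461,791.03

C$9,461,791.03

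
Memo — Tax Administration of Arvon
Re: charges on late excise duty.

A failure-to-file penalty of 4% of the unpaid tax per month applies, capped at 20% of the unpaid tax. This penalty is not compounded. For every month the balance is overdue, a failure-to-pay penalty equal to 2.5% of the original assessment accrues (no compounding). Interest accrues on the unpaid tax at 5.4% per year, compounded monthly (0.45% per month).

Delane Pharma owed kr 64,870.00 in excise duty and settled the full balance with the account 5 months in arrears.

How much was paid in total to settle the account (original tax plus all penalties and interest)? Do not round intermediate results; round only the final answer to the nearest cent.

Failure-to-file: 5 × 4% × kr 64,870.00 = kr 12,974.00, capped at 20% × kr 64,870.00 = kr 12,974.00
Failure-to-pay penalty: 5 × 2.5% × kr 64,870.00 = kr 8,108.75
Interest: kr 64,870.00 × ((1 + 0.0045)^5 − 1) = kr 64,870.00 × 0.0227034… = kr 1,472.7704…
Total = kr 64,870.00 + kr 21,082.7500 + kr 1,472.7704… = kr 87,425.52

kr 87,425.52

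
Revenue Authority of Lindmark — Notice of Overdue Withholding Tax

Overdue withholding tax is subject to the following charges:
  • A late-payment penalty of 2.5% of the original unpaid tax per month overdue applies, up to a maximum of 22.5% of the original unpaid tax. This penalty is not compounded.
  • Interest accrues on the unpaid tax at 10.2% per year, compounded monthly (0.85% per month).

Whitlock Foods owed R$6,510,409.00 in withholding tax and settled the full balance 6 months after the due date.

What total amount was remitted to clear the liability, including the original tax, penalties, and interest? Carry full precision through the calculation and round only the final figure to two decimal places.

R$7,826,137.34

Penalty: 6 × 2.5% × R$6,510,409.00 = R$976,561.35 (below the 22.5% cap of R$1,464,842.03…)
Interest: R$6,510,409.00 × ((1 + 0.0085)^6 − 1) = R$6,510,409.00 × 0.0520961… = R$339,166.9904…
Total = R$6,510,409.00 + R$976,561.3500 + R$339,166.9904… = R$7,826,137.34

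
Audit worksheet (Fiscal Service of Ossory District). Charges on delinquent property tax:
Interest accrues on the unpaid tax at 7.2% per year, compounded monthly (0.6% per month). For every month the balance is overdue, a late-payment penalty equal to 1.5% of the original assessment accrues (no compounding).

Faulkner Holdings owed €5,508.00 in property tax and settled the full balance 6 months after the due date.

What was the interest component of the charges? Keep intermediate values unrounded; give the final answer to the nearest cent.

Interest: €5,508.00 × ((1 + 0.006)^6 − 1) = €5,508.00 × 0.0365443… = €201.2862…

€201.29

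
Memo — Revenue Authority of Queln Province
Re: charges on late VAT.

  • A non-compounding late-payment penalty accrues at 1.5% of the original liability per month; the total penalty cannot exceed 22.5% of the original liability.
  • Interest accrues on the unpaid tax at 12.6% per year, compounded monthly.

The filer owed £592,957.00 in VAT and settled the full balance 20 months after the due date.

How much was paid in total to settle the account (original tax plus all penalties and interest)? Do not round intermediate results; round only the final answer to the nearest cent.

Penalty (uncapped): 20 × 1.5% × £592,957.00 = £177,887.10; cap = 22.5% × £592,957.00 = £133,415.33… → penalty = £133,415.33…
Interest (12.6%/yr ÷ 12 = 1.05%/month): £592,957.00 × ((1 + 0.0105)^20 − 1) = £137,760.5824…
Total = £592,957.00 + £133,415.3250 + £137,760.5824… = £864,132.91

£864,132.91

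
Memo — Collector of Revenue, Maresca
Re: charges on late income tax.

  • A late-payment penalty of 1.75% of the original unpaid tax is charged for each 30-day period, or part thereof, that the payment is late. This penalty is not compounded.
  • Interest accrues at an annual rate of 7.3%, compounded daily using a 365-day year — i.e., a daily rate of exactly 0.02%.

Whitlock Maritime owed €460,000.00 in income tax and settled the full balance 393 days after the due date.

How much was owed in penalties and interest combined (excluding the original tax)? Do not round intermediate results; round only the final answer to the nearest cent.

Penalty periods: ⌈393/30⌉ = 14; penalty = 14 × 1.75% × €460,000.00 = €112,700.00
Interest: €460,000.00 × ((1 + 0.0002)^393 − 1) = €460,000.00 × 0.08176303… = €37,610.9917…
Penalties + interest = €112,700.0000 + €37,610.9917… = €150,310.99

€150,310.99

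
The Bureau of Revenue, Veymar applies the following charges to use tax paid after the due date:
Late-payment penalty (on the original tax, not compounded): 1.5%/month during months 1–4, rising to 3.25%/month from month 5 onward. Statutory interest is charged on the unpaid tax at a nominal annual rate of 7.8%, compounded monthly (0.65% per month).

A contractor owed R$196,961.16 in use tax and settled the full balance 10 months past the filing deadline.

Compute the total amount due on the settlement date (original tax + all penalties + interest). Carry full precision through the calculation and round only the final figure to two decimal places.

R$260,369.77

Penalty, months 1–4: 4 × 1.5% × R$196,961.16 = R$11,817.67…
Penalty, months 5–10: 6 × 3.25% × R$196,961.16 = R$38,407.43…
Interest: R$196,961.16 × ((1 + 0.0065)^10 − 1) = R$196,961.16 × 0.0669346… = R$13,183.5131…
Total = R$196,961.16 + R$50,225.0958 + R$13,183.5131… = R$260,369.77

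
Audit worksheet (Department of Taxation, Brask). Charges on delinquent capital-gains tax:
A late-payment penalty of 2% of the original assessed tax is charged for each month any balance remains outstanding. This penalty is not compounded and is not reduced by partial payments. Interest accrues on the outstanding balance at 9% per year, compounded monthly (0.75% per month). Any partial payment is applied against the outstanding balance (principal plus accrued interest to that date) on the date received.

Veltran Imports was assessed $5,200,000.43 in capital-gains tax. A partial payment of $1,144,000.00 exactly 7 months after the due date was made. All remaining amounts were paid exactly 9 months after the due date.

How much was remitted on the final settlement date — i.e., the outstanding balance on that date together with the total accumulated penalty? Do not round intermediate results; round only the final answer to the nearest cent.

$5,336,492.55

Balance at month 7: $5,200,000.4300 × (1 + 0.0075)^7 = $5,479,220.3128…
After $1,144,000.00 payment: $5,479,220.3128… − $1,144,000.00 = $4,335,220.3128…
Balance at month 9: $4,335,220.3128… × (1 + 0.0075)^2 = $4,400,492.4736…
Penalty: 9 × 2% × $5,200,000.43 = $936,000.08…
Final settlement = outstanding balance + penalty = $4,400,492.4736… + $936,000.08… = $5,336,492.55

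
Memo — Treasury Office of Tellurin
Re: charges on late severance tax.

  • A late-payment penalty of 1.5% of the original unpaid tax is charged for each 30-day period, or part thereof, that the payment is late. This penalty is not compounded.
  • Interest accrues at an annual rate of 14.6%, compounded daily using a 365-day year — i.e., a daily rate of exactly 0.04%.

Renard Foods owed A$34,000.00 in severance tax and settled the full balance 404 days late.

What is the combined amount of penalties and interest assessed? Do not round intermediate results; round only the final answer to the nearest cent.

A$13,101.97

Penalty periods: ⌈404/30⌉ = 14; penalty = 14 × 1.5% × A$34,000.00 = A$7,140.00
Interest: A$34,000.00 × ((1 + 0.0004)^404 − 1) = A$34,000.00 × 0.17535201… = A$5,961.9685…
Penalties + interest = A$7,140.0000 + A$5,961.9685… = A$13,101.97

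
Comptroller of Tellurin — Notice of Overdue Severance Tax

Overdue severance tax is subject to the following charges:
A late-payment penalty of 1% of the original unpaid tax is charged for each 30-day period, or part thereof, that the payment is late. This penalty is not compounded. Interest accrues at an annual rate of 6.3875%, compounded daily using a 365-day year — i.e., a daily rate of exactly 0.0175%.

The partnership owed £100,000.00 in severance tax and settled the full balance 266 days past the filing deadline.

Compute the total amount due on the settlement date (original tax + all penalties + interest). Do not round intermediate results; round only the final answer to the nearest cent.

Penalty periods: ⌈266/30⌉ = 9; penalty = 9 × 1% × £100,000.00 = £9,000.00
Interest: £100,000.00 × ((1 + 0.000175)^266 − 1) = £100,000.00 × 0.04764619… = £4,764.6194…
Total = £100,000.00 + £9,000.0000 + £4,764.6194… = £113,764.62

£113,764.62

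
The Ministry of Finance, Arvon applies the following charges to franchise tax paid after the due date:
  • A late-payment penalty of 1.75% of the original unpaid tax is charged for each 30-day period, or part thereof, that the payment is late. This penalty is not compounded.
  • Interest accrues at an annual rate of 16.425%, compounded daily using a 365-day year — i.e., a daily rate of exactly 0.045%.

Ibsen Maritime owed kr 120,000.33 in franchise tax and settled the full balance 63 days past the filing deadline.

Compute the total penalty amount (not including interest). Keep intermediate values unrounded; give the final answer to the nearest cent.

Penalty periods: ⌈63/30⌉ = 3; penalty = 3 × 1.75% × kr 120,000.33 = kr 6,300.02…

kr 6,300.02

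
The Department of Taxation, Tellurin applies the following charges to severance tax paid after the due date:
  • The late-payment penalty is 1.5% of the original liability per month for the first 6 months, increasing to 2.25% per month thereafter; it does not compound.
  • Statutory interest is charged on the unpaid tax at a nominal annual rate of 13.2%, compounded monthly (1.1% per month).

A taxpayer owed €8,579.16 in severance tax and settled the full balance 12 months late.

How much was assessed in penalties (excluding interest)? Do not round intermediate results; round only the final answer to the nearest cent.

€1,930.31

Penalty, months 1–6: 6 × 1.5% × €8,579.16 = €772.12…
Penalty, months 7–12: 6 × 2.25% × €8,579.16 = €1,158.19…
Total penalty = €772.12… + €1,158.19… = €1,930.31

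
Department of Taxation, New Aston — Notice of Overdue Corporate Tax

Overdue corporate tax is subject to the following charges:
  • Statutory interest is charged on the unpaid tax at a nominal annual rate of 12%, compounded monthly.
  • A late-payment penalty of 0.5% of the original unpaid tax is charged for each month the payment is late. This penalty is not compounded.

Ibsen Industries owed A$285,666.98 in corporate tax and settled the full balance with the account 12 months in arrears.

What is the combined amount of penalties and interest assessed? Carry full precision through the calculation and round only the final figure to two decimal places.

A$53,369.74

Late-payment penalty = 0.5% × A$285,666.98 × 12 mo = A$17,140.02…
Interest (12%/yr ÷ 12 = 1%/month): A$285,666.98 × ((1 + 0.01)^12 − 1) = A$36,229.7233…
Penalties + interest = A$17,140.0188 + A$36,229.7233… = A$53,369.74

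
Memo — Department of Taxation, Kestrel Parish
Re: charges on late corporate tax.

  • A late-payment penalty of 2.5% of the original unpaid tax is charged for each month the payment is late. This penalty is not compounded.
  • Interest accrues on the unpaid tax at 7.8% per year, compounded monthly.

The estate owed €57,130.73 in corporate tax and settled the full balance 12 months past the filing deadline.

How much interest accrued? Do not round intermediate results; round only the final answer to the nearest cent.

€4,619.01

Interest (7.8%/yr ÷ 12 = 0.65%/month): €57,130.73 × ((1 + 0.0065)^12 − 1) = €4,619.0087…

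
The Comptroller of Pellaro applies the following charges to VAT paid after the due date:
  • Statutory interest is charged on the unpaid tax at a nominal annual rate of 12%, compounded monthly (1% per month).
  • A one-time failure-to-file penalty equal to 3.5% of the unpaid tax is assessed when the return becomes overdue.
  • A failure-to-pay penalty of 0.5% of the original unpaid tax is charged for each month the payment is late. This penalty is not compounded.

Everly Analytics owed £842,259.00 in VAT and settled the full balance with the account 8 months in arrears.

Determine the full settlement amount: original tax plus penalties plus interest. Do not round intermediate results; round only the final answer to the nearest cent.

£975,215.23

Failure-to-file penalty: 3.5% × £842,259.00 = £29,479.07…
Failure-to-pay penalty = 0.5% × £842,259.00 × 8 mo = £33,690.36
Interest: £842,259.00 × ((1 + 0.01)^8 − 1) = £842,259.00 × 0.0828567… = £69,786.8060…
Total = £842,259.00 + £63,169.4250 + £69,786.8060… = £975,215.23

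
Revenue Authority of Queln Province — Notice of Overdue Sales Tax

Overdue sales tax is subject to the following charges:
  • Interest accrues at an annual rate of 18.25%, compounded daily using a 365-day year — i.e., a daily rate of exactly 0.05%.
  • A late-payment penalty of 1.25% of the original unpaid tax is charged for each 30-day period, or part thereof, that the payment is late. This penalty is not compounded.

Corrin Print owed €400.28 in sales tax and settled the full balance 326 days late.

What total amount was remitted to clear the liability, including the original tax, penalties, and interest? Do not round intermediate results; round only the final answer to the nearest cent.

€526.16

Penalty periods: ⌈326/30⌉ = 11; penalty = 11 × 1.25% × €400.28 = €55.04…
Interest: €400.28 × ((1 + 0.0005)^326 − 1) = €400.28 × 0.17698874… = €70.8451…
Total = €400.28 + €55.0385 + €70.8451… = €526.16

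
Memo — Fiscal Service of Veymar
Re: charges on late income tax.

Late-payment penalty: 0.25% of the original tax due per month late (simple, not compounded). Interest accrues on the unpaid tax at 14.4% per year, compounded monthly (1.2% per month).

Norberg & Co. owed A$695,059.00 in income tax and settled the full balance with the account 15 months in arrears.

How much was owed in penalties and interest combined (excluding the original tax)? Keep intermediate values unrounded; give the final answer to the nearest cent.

Late-payment penalty: 15 × 0.25% × A$695,059.00 = A$26,064.71…
Interest: A$695,059.00 × ((1 + 0.012)^15 − 1) = A$695,059.00 × 0.1959353… = A$136,186.5986…
Penalties + interest = A$26,064.7125 + A$136,186.5986… = A$162,251.31

A$162,251.31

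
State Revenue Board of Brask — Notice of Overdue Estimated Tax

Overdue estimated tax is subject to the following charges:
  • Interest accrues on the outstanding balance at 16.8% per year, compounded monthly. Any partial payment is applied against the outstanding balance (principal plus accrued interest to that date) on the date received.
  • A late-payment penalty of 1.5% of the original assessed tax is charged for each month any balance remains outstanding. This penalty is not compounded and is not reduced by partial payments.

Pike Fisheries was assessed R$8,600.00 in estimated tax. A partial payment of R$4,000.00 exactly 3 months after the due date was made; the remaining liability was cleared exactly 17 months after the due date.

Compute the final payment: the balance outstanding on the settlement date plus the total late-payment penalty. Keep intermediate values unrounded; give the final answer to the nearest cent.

R$8,226.41

Monthly rate = 16.8% ÷ 12 = 1.4%
Balance at month 3: R$8,600.0000 × (1 + 0.014)^3 = R$8,966.2804…
After R$4,000.00 payment: R$8,966.2804… − R$4,000.00 = R$4,966.2804…
Balance at month 17: R$4,966.2804… × (1 + 0.014)^14 = R$6,033.4068…
Penalty: 17 × 1.5% × R$8,600.00 = R$2,193.00
Final settlement = outstanding balance + penalty = R$6,033.4068… + R$2,193.00 = R$8,226.41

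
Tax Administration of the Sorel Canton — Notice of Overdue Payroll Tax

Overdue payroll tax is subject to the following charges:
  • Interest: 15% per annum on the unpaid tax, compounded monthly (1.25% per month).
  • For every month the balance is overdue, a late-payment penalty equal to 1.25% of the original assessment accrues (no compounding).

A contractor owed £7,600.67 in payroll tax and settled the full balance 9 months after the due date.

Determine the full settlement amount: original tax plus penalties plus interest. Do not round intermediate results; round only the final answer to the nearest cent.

£9,354.85

Late-payment penalty: 9 × 1.25% × £7,600.67 = £855.08…
Interest: £7,600.67 × ((1 + 0.0125)^9 − 1) = £7,600.67 × 0.1182922… = £899.0998…
Total = £7,600.67 + £855.0754… + £899.0998… = £9,354.85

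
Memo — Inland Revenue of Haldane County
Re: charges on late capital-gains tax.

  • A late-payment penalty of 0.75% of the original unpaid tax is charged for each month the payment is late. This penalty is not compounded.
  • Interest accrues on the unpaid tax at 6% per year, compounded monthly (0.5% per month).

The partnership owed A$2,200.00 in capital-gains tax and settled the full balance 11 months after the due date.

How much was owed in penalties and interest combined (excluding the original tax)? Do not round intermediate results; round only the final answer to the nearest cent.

A$305.57

Late-payment penalty: 11 × 0.75% × A$2,200.00 = A$181.50
Interest: A$2,200.00 × ((1 + 0.005)^11 − 1) = A$2,200.00 × 0.0563958… = A$124.0708…
Penalties + interest = A$181.5000 + A$124.0708… = A$305.57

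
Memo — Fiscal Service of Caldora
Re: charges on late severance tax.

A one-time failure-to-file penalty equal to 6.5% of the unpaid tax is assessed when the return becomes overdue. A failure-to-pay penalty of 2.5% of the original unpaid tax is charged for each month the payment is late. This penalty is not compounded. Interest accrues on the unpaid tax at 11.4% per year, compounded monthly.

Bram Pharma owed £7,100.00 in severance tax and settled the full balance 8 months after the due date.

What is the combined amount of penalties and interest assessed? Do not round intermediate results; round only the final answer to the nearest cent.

Failure-to-file penalty: 6.5% × £7,100.00 = £461.50
Failure-to-pay penalty = 2.5% × £7,100.00 × 8 mo = £1,420.00
Interest (11.4%/yr ÷ 12 = 0.95%/month): £7,100.00 × ((1 + 0.0095)^8 − 1) = £557.8867…
Penalties + interest = £1,881.5000 + £557.8867… = £2,439.39

£2,439.39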